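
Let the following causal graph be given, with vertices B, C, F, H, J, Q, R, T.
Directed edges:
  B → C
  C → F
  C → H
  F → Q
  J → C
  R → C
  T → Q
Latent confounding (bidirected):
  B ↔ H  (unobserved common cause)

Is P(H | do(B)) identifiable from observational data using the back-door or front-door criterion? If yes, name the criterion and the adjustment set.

P(H|do(B)): frontdoor, adjust for {C}.

desc(B)\{B}={C,F,H,Q}; candidates ⊆ {J,R,T}.
B↔H: latent back-door arc(s) into B.
size 0: {}; under {} B still reaches {H} ∋ H.
size 1: {J}, {R}, {T}; under {J} B still reaches {H} ∋ H.
size 2: {J,R}, {J,T}, {R,T}; under {J,R} B still reaches {H} ∋ H.
B↔H cannot be blocked by any observed set — no back-door set.
{C}: (i) intercepts every directed B→H path; (ii) no back-door B→{C}; (iii) {B} blocks every back-door {C}→H. Front-door holds.
P(H|do(B)) = Σ_{C} P(C|B) Σ_{B'} P(H|C,B')P(B').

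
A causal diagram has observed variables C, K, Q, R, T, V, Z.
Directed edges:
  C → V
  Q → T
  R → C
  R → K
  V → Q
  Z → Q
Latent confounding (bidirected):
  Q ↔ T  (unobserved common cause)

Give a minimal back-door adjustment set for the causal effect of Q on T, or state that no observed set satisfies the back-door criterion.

desc(Q)\{Q}={T}; candidates ⊆ {C,K,R,V,Z}.
Q↔T: latent back-door arc(s) into Q.
size 0: {}; under {} Q still reaches {C,K,R,T,V,Z} ∋ T.
size 1: {C}, {K}, {R} …(+2); under {C} Q still reaches {T,V,Z} ∋ T.
size 2: {C,K}, {C,R}, {C,V} …(+7); under {C,K} Q still reaches {T,V,Z} ∋ T.
Q↔T cannot be blocked by any observed set — no back-door set.

Q→T: no observed back-door set.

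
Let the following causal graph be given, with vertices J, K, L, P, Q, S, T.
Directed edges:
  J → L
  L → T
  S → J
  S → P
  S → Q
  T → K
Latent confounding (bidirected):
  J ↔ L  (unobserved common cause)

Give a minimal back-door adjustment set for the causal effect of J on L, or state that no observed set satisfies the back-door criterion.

desc(J)\{J}={K,L,T}; candidates ⊆ {P,Q,S}.
J↔L: latent back-door arc(s) into J.
size 0: {}; under {} J still reaches {K,L,P,Q,S,T} ∋ L.
size 1: {P}, {Q}, {S}; under {P} J still reaches {K,L,Q,S,T} ∋ L.
size 2: {P,Q}, {P,S}, {Q,S}; under {P,Q} J still reaches {K,L,S,T} ∋ L.
J↔L cannot be blocked by any observed set — no back-door set.

J→L: no observed back-door set.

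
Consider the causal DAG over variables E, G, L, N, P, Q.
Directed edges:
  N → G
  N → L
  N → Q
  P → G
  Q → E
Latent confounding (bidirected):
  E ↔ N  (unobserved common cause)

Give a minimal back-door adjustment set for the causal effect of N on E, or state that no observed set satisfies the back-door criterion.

N→E: no observed back-door set.

desc(N)\{N}={E,G,L,Q}; candidates ⊆ {P}.
N↔E: latent back-door arc(s) into N.
size 0: {}; under {} N still reaches {E} ∋ E.
size 1: {P}; under {P} N still reaches {E} ∋ E.
N↔E cannot be blocked by any observed set — no back-door set.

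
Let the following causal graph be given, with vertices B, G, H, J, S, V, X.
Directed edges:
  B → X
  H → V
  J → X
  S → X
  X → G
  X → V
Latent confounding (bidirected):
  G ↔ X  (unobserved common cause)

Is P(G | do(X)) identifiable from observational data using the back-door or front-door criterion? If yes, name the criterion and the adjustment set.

desc(X)\{X}={G,V}; candidates ⊆ {B,H,J,S}.
X↔G: latent back-door arc(s) into X.
size 0: {}; under {} X still reaches {B,G,J,S} ∋ G.
size 1: {B}, {H}, {J} …(+1); under {B} X still reaches {G,J,S} ∋ G.
size 2: {B,H}, {B,J}, {B,S} …(+3); under {B,H} X still reaches {G,J,S} ∋ G.
X↔G cannot be blocked by any observed set — no back-door set.
No mediator lies on a directed X→…→G path.
Neither criterion identifies P(G|do(X)) in this graph.

P(G|do(X)): not identifiable (no BD/FD set).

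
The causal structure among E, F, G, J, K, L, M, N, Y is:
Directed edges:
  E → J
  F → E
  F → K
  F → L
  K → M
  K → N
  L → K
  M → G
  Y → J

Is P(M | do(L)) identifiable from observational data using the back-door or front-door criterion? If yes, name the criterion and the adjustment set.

P(M|do(L)): backdoor, adjust for {F}.

desc(L)\{L}={G,K,M,N}; candidates ⊆ {E,F,J,Y}.
size 0: {}; under {} L still reaches {E,F,G,J,K,M,N} ∋ M.
{F}: L⊥M given {F} in G with L→· removed — back-door holds.
P(M|do(L)) = Σ_{F} P(M|L,F)·P(F).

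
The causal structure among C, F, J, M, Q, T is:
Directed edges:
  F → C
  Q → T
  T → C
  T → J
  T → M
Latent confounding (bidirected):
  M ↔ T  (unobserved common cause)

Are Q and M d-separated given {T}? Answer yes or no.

Bayes-Ball from Q | {T} reaches {M}.
M ∈ reach(Q|{T}) ⇒ Q ⊥̸ M | {T}.

No — Q and M are d-connected given {T}.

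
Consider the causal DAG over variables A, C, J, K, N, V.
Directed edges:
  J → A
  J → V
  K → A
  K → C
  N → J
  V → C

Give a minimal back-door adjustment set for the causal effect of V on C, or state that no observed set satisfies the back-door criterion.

desc(V)\{V}={C}; candidates ⊆ {A,J,K,N}.
∅: V⊥C given ∅ in G with V→· removed — back-door holds.

V→C: minimal back-door set ∅.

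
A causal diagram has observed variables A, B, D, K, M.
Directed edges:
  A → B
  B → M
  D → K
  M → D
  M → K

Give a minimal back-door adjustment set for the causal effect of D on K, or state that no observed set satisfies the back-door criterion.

D→K: minimal back-door set {M}.

desc(D)\{D}={K}; candidates ⊆ {A,B,M}.
size 0: {}; under {} D still reaches {A,B,K,M} ∋ K.
{M}: D⊥K given {M} in G with D→· removed — back-door holds.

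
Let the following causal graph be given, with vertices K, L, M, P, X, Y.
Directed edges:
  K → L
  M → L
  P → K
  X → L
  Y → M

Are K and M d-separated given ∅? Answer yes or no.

Bayes-Ball from K | ∅ reaches {L,P}.
M ∉ reach(K|∅) ⇒ K ⊥ M | ∅.

Yes — K ⊥ M | ∅.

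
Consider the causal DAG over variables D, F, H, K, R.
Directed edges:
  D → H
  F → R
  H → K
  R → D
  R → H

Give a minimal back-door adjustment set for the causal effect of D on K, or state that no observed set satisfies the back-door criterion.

desc(D)\{D}={H,K}; candidates ⊆ {F,R}.
size 0: {}; under {} D still reaches {F,H,K,R} ∋ K.
{R}: D⊥K given {R} in G with D→· removed — back-door holds.

D→K: minimal back-door set {R}.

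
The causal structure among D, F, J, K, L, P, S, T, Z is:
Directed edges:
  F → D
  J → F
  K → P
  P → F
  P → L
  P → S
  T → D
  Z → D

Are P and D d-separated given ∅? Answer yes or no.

No — P and D are d-connected given ∅.

Bayes-Ball from P | ∅ reaches {D,F,K,L,S}.
D ∈ reach(P|∅) ⇒ P ⊥̸ D | ∅.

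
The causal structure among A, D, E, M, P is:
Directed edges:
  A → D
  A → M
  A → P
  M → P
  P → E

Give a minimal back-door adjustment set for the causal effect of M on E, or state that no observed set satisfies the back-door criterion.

desc(M)\{M}={E,P}; candidates ⊆ {A,D}.
size 0: {}; under {} M still reaches {A,D,E,P} ∋ E.
{A}: M⊥E given {A} in G with M→· removed — back-door holds.

M→E: minimal back-door set {A}.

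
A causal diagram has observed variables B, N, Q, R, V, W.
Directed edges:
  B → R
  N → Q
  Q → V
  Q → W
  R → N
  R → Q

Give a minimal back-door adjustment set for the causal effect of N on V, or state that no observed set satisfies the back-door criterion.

N→V: minimal back-door set {R}.

desc(N)\{N}={Q,V,W}; candidates ⊆ {B,R}.
size 0: {}; under {} N still reaches {B,Q,R,V,W} ∋ V.
{R}: N⊥V given {R} in G with N→· removed — back-door holds.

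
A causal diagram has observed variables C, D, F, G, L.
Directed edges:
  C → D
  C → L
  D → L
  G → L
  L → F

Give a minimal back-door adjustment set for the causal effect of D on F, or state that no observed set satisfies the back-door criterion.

desc(D)\{D}={F,L}; candidates ⊆ {C,G}.
size 0: {}; under {} D still reaches {C,F,L} ∋ F.
{C}: D⊥F given {C} in G with D→· removed — back-door holds.

D→F: minimal back-door set {C}.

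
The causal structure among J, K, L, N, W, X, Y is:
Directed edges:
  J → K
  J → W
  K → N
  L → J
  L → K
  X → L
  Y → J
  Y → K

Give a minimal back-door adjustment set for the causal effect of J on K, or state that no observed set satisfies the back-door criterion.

desc(J)\{J}={K,N,W}; candidates ⊆ {L,X,Y}.
size 0: {}; under {} J still reaches {K,L,N,X,Y} ∋ K.
size 1: {L}, {X}, {Y}; under {L} J still reaches {K,N,Y} ∋ K.
{L,Y}: J⊥K given {L,Y} in G with J→· removed — back-door holds.

J→K: minimal back-door set {L, Y}.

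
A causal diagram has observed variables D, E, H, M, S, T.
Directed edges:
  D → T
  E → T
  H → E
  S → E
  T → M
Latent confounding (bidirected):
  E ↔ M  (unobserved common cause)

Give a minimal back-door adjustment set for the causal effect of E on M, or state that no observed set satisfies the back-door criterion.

desc(E)\{E}={M,T}; candidates ⊆ {D,H,S}.
E↔M: latent back-door arc(s) into E.
size 0: {}; under {} E still reaches {H,M,S} ∋ M.
size 1: {D}, {H}, {S}; under {D} E still reaches {H,M,S} ∋ M.
size 2: {D,H}, {D,S}, {H,S}; under {D,H} E still reaches {M,S} ∋ M.
E↔M cannot be blocked by any observed set — no back-door set.

E→M: no observed back-door set.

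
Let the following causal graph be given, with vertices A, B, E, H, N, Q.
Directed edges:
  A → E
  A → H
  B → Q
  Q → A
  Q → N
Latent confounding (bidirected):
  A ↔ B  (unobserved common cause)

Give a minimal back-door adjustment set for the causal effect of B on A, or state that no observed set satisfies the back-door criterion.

desc(B)\{B}={A,E,H,N,Q}; candidates ⊆ {—}.
B↔A: latent back-door arc(s) into B.
size 0: {}; under {} B still reaches {A,E,H} ∋ A.
B↔A cannot be blocked by any observed set — no back-door set.

B→A: no observed back-door set.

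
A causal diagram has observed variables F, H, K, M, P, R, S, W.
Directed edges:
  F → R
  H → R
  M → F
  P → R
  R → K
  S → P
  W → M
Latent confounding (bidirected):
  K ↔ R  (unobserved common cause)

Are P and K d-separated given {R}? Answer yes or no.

No — P and K are d-connected given {R}.

Bayes-Ball from P | {R} reaches {F,H,K,M,S,W}.
K ∈ reach(P|{R}) ⇒ P ⊥̸ K | {R}.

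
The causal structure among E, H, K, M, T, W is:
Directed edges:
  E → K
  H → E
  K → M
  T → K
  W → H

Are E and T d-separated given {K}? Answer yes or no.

Bayes-Ball from E | {K} reaches {H,T,W}.
T ∈ reach(E|{K}) ⇒ E ⊥̸ T | {K}.

No — E and T are d-connected given {K}.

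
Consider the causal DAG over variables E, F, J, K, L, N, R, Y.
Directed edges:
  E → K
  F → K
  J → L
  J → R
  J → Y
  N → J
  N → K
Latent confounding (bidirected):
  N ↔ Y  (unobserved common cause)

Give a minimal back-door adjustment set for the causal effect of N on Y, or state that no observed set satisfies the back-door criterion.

N→Y: no observed back-door set.

desc(N)\{N}={J,K,L,R,Y}; candidates ⊆ {E,F}.
N↔Y: latent back-door arc(s) into N.
size 0: {}; under {} N still reaches {Y} ∋ Y.
size 1: {E}, {F}; under {E} N still reaches {Y} ∋ Y.
size 2: {E,F}; under {E,F} N still reaches {Y} ∋ Y.
N↔Y cannot be blocked by any observed set — no back-door set.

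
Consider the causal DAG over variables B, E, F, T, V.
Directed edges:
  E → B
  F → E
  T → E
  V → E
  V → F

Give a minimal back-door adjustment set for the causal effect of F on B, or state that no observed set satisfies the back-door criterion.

desc(F)\{F}={B,E}; candidates ⊆ {T,V}.
size 0: {}; under {} F still reaches {B,E,V} ∋ B.
{V}: F⊥B given {V} in G with F→· removed — back-door holds.

F→B: minimal back-door set {V}.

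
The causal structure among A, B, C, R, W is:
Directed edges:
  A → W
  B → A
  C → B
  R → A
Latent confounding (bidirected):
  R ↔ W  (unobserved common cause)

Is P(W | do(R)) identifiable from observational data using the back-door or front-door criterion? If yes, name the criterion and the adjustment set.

P(W|do(R)): frontdoor, adjust for {A}.

desc(R)\{R}={A,W}; candidates ⊆ {B,C}.
R↔W: latent back-door arc(s) into R.
size 0: {}; under {} R still reaches {W} ∋ W.
size 1: {B}, {C}; under {B} R still reaches {W} ∋ W.
size 2: {B,C}; under {B,C} R still reaches {W} ∋ W.
R↔W cannot be blocked by any observed set — no back-door set.
{A}: (i) intercepts every directed R→W path; (ii) no back-door R→{A}; (iii) {R} blocks every back-door {A}→W. Front-door holds.
P(W|do(R)) = Σ_{A} P(A|R) Σ_{R'} P(W|A,R')P(R').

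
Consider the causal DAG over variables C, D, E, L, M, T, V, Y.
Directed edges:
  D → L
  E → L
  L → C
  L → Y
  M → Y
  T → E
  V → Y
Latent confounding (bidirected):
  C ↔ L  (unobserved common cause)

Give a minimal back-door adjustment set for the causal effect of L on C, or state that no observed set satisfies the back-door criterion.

L→C: no observed back-door set.

desc(L)\{L}={C,Y}; candidates ⊆ {D,E,M,T,V}.
L↔C: latent back-door arc(s) into L.
size 0: {}; under {} L still reaches {C,D,E,T} ∋ C.
size 1: {D}, {E}, {M} …(+2); under {D} L still reaches {C,E,T} ∋ C.
size 2: {D,E}, {D,M}, {D,T} …(+7); under {D,E} L still reaches {C} ∋ C.
L↔C cannot be blocked by any observed set — no back-door set.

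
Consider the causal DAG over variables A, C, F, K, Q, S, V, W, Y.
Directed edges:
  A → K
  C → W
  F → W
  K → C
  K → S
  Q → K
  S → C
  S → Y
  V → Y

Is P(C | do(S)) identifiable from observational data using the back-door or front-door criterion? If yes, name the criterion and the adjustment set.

P(C|do(S)): backdoor, adjust for {K}.

desc(S)\{S}={C,W,Y}; candidates ⊆ {A,F,K,Q,V}.
size 0: {}; under {} S still reaches {A,C,K,Q,W} ∋ C.
{K}: S⊥C given {K} in G with S→· removed — back-door holds.
P(C|do(S)) = Σ_{K} P(C|S,K)·P(K).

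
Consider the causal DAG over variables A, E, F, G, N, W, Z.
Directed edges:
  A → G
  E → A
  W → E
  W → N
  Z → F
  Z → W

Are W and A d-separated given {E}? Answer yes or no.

Yes — W ⊥ A | {E}.

Bayes-Ball from W | {E} reaches {F,N,Z}.
A ∉ reach(W|{E}) ⇒ W ⊥ A | {E}.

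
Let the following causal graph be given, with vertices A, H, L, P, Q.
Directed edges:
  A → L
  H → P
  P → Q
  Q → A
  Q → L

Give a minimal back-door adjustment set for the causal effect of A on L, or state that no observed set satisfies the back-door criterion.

A→L: minimal back-door set {Q}.

desc(A)\{A}={L}; candidates ⊆ {H,P,Q}.
size 0: {}; under {} A still reaches {H,L,P,Q} ∋ L.
{Q}: A⊥L given {Q} in G with A→· removed — back-door holds.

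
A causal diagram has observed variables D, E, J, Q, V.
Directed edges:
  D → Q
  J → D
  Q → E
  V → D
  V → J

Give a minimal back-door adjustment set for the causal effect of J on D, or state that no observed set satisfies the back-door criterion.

J→D: minimal back-door set {V}.

desc(J)\{J}={D,E,Q}; candidates ⊆ {V}.
size 0: {}; under {} J still reaches {D,E,Q,V} ∋ D.
{V}: J⊥D given {V} in G with J→· removed — back-door holds.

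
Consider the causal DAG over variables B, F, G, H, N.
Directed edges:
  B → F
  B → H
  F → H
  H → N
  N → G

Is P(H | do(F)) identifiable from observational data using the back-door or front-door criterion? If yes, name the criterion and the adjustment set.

desc(F)\{F}={G,H,N}; candidates ⊆ {B}.
size 0: {}; under {} F still reaches {B,G,H,N} ∋ H.
{B}: F⊥H given {B} in G with F→· removed — back-door holds.
P(H|do(F)) = Σ_{B} P(H|F,B)·P(B).

P(H|do(F)): backdoor, adjust for {B}.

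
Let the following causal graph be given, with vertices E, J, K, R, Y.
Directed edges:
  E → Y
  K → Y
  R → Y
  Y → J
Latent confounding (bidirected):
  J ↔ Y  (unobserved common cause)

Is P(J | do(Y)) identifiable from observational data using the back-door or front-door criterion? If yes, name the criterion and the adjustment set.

P(J|do(Y)): not identifiable (no BD/FD set).

desc(Y)\{Y}={J}; candidates ⊆ {E,K,R}.
Y↔J: latent back-door arc(s) into Y.
size 0: {}; under {} Y still reaches {E,J,K,R} ∋ J.
size 1: {E}, {K}, {R}; under {E} Y still reaches {J,K,R} ∋ J.
size 2: {E,K}, {E,R}, {K,R}; under {E,K} Y still reaches {J,R} ∋ J.
Y↔J cannot be blocked by any observed set — no back-door set.
No mediator lies on a directed Y→…→J path.
Neither criterion identifies P(J|do(Y)) in this graph.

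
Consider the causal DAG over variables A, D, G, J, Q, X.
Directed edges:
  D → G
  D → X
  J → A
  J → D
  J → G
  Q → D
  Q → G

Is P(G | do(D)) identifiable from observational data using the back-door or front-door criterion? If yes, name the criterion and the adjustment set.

P(G|do(D)): backdoor, adjust for {J, Q}.

desc(D)\{D}={G,X}; candidates ⊆ {A,J,Q}.
size 0: {}; under {} D still reaches {A,G,J,Q} ∋ G.
size 1: {A}, {J}, {Q}; under {A} D still reaches {G,J,Q} ∋ G.
{J,Q}: D⊥G given {J,Q} in G with D→· removed — back-door holds.
P(G|do(D)) = Σ_{J,Q} P(G|D,J,Q)·P(J,Q).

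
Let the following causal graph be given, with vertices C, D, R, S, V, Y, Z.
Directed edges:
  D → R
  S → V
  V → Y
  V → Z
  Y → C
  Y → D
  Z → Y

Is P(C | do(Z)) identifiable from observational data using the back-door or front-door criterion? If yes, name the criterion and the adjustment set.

P(C|do(Z)): backdoor, adjust for {V}.

desc(Z)\{Z}={C,D,R,Y}; candidates ⊆ {S,V}.
size 0: {}; under {} Z still reaches {C,D,R,S,V,Y} ∋ C.
{V}: Z⊥C given {V} in G with Z→· removed — back-door holds.
P(C|do(Z)) = Σ_{V} P(C|Z,V)·P(V).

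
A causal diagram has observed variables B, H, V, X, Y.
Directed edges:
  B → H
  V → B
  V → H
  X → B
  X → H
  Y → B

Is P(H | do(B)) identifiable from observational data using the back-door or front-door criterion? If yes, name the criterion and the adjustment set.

desc(B)\{B}={H}; candidates ⊆ {V,X,Y}.
size 0: {}; under {} B still reaches {H,V,X,Y} ∋ H.
size 1: {V}, {X}, {Y}; under {V} B still reaches {H,X,Y} ∋ H.
{V,X}: B⊥H given {V,X} in G with B→· removed — back-door holds.
P(H|do(B)) = Σ_{V,X} P(H|B,V,X)·P(V,X).

P(H|do(B)): backdoor, adjust for {V, X}.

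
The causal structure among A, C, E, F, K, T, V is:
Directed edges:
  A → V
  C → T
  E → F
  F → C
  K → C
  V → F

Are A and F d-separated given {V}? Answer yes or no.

Bayes-Ball from A | {V} reaches ∅.
F ∉ reach(A|{V}) ⇒ A ⊥ F | {V}.

Yes — A ⊥ F | {V}.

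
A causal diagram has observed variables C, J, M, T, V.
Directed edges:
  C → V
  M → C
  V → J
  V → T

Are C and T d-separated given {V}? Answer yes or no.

Bayes-Ball from C | {V} reaches {M}.
T ∉ reach(C|{V}) ⇒ C ⊥ T | {V}.

Yes — C ⊥ T | {V}.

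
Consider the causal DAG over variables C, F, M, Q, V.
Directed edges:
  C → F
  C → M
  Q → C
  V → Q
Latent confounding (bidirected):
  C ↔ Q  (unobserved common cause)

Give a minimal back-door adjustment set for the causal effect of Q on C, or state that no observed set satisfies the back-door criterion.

Q→C: no observed back-door set.

desc(Q)\{Q}={C,F,M}; candidates ⊆ {V}.
Q↔C: latent back-door arc(s) into Q.
size 0: {}; under {} Q still reaches {C,F,M,V} ∋ C.
size 1: {V}; under {V} Q still reaches {C,F,M} ∋ C.
Q↔C cannot be blocked by any observed set — no back-door set.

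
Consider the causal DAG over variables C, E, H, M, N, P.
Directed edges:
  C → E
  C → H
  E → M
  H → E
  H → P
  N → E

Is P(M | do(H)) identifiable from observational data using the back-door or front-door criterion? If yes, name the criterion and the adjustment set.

P(M|do(H)): backdoor, adjust for {C}.

desc(H)\{H}={E,M,P}; candidates ⊆ {C,N}.
size 0: {}; under {} H still reaches {C,E,M} ∋ M.
{C}: H⊥M given {C} in G with H→· removed — back-door holds.
P(M|do(H)) = Σ_{C} P(M|H,C)·P(C).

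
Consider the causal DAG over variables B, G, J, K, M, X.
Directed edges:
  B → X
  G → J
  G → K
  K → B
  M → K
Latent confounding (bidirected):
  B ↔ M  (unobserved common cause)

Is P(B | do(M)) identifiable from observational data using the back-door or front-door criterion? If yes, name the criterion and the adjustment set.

desc(M)\{M}={B,K,X}; candidates ⊆ {G,J}.
M↔B: latent back-door arc(s) into M.
size 0: {}; under {} M still reaches {B,X} ∋ B.
size 1: {G}, {J}; under {G} M still reaches {B,X} ∋ B.
size 2: {G,J}; under {G,J} M still reaches {B,X} ∋ B.
M↔B cannot be blocked by any observed set — no back-door set.
{K}: (i) intercepts every directed M→B path; (ii) no back-door M→{K}; (iii) {M} blocks every back-door {K}→B. Front-door holds.
P(B|do(M)) = Σ_{K} P(K|M) Σ_{M'} P(B|K,M')P(M').

P(B|do(M)): frontdoor, adjust for {K}.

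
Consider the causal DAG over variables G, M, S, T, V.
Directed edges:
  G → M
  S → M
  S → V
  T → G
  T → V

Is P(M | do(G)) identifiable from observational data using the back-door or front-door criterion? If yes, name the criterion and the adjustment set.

P(M|do(G)): backdoor, adjust for ∅.

desc(G)\{G}={M}; candidates ⊆ {S,T,V}.
∅: G⊥M given ∅ in G with G→· removed — back-door holds.
P(M|do(G)) = P(M|G) — no adjustment needed.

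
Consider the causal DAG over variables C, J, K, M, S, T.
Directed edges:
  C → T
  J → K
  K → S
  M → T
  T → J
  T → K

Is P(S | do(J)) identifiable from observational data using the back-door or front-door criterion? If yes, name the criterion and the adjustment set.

P(S|do(J)): backdoor, adjust for {T}.

desc(J)\{J}={K,S}; candidates ⊆ {C,M,T}.
size 0: {}; under {} J still reaches {C,K,M,S,T} ∋ S.
{T}: J⊥S given {T} in G with J→· removed — back-door holds.
P(S|do(J)) = Σ_{T} P(S|J,T)·P(T).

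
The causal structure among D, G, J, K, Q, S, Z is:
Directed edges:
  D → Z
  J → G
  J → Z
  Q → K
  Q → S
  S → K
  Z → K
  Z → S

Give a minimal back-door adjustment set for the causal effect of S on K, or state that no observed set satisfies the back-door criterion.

S→K: minimal back-door set {Q, Z}.

desc(S)\{S}={K}; candidates ⊆ {D,G,J,Q,Z}.
size 0: {}; under {} S still reaches {D,G,J,K,Q,Z} ∋ K.
size 1: {D}, {G}, {J} …(+2); under {D} S still reaches {G,J,K,Q,Z} ∋ K.
{Q,Z}: S⊥K given {Q,Z} in G with S→· removed — back-door holds.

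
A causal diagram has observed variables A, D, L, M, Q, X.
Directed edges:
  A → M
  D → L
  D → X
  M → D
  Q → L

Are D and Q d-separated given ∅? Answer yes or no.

Bayes-Ball from D | ∅ reaches {A,L,M,X}.
Q ∉ reach(D|∅) ⇒ D ⊥ Q | ∅.

Yes — D ⊥ Q | ∅.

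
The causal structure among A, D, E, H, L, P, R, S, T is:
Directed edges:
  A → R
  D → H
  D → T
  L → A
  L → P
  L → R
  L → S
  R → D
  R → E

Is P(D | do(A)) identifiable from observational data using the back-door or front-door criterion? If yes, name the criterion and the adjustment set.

P(D|do(A)): backdoor, adjust for {L}.

desc(A)\{A}={D,E,H,R,T}; candidates ⊆ {L,P,S}.
size 0: {}; under {} A still reaches {D,E,H,L,P,R,S,T} ∋ D.
{L}: A⊥D given {L} in G with A→· removed — back-door holds.
P(D|do(A)) = Σ_{L} P(D|A,L)·P(L).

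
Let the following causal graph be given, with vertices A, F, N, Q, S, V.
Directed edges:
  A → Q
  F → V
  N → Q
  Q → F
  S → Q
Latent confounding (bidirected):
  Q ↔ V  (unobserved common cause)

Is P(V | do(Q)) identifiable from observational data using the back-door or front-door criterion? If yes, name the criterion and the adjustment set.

P(V|do(Q)): frontdoor, adjust for {F}.

desc(Q)\{Q}={F,V}; candidates ⊆ {A,N,S}.
Q↔V: latent back-door arc(s) into Q.
size 0: {}; under {} Q still reaches {A,N,S,V} ∋ V.
size 1: {A}, {N}, {S}; under {A} Q still reaches {N,S,V} ∋ V.
size 2: {A,N}, {A,S}, {N,S}; under {A,N} Q still reaches {S,V} ∋ V.
Q↔V cannot be blocked by any observed set — no back-door set.
{F}: (i) intercepts every directed Q→V path; (ii) no back-door Q→{F}; (iii) {Q} blocks every back-door {F}→V. Front-door holds.
P(V|do(Q)) = Σ_{F} P(F|Q) Σ_{Q'} P(V|F,Q')P(Q').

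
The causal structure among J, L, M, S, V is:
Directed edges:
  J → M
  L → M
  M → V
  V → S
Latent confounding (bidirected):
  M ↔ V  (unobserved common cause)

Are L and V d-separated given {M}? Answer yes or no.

Bayes-Ball from L | {M} reaches {J,S,V}.
V ∈ reach(L|{M}) ⇒ L ⊥̸ V | {M}.

No — L and V are d-connected given {M}.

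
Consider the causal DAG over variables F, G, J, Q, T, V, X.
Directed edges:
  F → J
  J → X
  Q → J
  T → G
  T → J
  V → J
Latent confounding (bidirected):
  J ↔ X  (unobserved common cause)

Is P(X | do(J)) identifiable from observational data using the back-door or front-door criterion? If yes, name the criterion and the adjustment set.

P(X|do(J)): not identifiable (no BD/FD set).

desc(J)\{J}={X}; candidates ⊆ {F,G,Q,T,V}.
J↔X: latent back-door arc(s) into J.
size 0: {}; under {} J still reaches {F,G,Q,T,V,X} ∋ X.
size 1: {F}, {G}, {Q} …(+2); under {F} J still reaches {G,Q,T,V,X} ∋ X.
size 2: {F,G}, {F,Q}, {F,T} …(+7); under {F,G} J still reaches {Q,T,V,X} ∋ X.
J↔X cannot be blocked by any observed set — no back-door set.
No mediator lies on a directed J→…→X path.
Neither criterion identifies P(X|do(J)) in this graph.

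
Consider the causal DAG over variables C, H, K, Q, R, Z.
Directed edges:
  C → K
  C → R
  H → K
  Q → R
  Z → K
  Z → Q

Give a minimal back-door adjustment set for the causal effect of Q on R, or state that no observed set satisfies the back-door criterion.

Q→R: minimal back-door set ∅.

desc(Q)\{Q}={R}; candidates ⊆ {C,H,K,Z}.
∅: Q⊥R given ∅ in G with Q→· removed — back-door holds.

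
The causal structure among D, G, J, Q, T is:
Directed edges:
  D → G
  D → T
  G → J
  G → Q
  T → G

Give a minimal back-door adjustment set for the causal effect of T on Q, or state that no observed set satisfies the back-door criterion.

desc(T)\{T}={G,J,Q}; candidates ⊆ {D}.
size 0: {}; under {} T still reaches {D,G,J,Q} ∋ Q.
{D}: T⊥Q given {D} in G with T→· removed — back-door holds.

T→Q: minimal back-door set {D}.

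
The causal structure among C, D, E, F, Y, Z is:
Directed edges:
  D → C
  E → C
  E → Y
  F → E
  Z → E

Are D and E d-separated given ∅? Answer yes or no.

Yes — D ⊥ E | ∅.

Bayes-Ball from D | ∅ reaches {C}.
E ∉ reach(D|∅) ⇒ D ⊥ E | ∅.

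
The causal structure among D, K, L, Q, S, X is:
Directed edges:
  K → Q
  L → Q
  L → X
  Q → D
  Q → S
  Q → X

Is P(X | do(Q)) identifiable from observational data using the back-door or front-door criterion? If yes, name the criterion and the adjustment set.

desc(Q)\{Q}={D,S,X}; candidates ⊆ {K,L}.
size 0: {}; under {} Q still reaches {K,L,X} ∋ X.
{L}: Q⊥X given {L} in G with Q→· removed — back-door holds.
P(X|do(Q)) = Σ_{L} P(X|Q,L)·P(L).

P(X|do(Q)): backdoor, adjust for {L}.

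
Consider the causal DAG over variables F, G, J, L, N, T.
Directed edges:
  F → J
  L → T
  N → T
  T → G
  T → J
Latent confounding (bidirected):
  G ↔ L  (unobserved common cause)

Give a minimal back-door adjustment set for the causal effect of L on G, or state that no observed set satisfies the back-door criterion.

desc(L)\{L}={G,J,T}; candidates ⊆ {F,N}.
L↔G: latent back-door arc(s) into L.
size 0: {}; under {} L still reaches {G} ∋ G.
size 1: {F}, {N}; under {F} L still reaches {G} ∋ G.
size 2: {F,N}; under {F,N} L still reaches {G} ∋ G.
L↔G cannot be blocked by any observed set — no back-door set.

L→G: no observed back-door set.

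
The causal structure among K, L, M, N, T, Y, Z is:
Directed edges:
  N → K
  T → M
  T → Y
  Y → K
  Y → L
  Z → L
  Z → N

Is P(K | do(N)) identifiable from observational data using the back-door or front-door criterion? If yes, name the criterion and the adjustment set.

desc(N)\{N}={K}; candidates ⊆ {L,M,T,Y,Z}.
∅: N⊥K given ∅ in G with N→· removed — back-door holds.
P(K|do(N)) = P(K|N) — no adjustment needed.

P(K|do(N)): backdoor, adjust for ∅.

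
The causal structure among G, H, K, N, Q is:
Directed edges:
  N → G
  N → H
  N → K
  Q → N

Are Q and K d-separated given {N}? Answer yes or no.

Bayes-Ball from Q | {N} reaches ∅.
K ∉ reach(Q|{N}) ⇒ Q ⊥ K | {N}.

Yes — Q ⊥ K | {N}.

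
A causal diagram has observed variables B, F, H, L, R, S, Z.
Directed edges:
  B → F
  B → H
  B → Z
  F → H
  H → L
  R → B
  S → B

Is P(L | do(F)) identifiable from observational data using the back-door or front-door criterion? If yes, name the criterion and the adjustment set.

P(L|do(F)): backdoor, adjust for {B}.

desc(F)\{F}={H,L}; candidates ⊆ {B,R,S,Z}.
size 0: {}; under {} F still reaches {B,H,L,R,S,Z} ∋ L.
{B}: F⊥L given {B} in G with F→· removed — back-door holds.
P(L|do(F)) = Σ_{B} P(L|F,B)·P(B).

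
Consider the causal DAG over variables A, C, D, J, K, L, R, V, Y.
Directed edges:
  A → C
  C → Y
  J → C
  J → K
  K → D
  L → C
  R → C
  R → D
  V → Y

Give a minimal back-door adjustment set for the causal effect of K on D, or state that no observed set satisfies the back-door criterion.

K→D: minimal back-door set ∅.

desc(K)\{K}={D}; candidates ⊆ {A,C,J,L,R,V,Y}.
∅: K⊥D given ∅ in G with K→· removed — back-door holds.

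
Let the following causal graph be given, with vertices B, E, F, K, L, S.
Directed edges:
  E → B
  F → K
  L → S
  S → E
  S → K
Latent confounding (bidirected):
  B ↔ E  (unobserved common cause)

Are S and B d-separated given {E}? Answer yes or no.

Bayes-Ball from S | {E} reaches {B,K,L}.
B ∈ reach(S|{E}) ⇒ S ⊥̸ B | {E}.

No — S and B are d-connected given {E}.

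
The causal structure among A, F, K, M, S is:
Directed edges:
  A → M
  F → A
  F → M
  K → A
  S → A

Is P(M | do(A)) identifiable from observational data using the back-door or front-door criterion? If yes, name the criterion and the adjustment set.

desc(A)\{A}={M}; candidates ⊆ {F,K,S}.
size 0: {}; under {} A still reaches {F,K,M,S} ∋ M.
{F}: A⊥M given {F} in G with A→· removed — back-door holds.
P(M|do(A)) = Σ_{F} P(M|A,F)·P(F).

P(M|do(A)): backdoor, adjust for {F}.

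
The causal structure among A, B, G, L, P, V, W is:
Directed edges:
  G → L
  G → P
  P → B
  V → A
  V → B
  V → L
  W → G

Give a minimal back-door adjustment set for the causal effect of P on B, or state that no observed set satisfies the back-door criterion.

P→B: minimal back-door set ∅.

desc(P)\{P}={B}; candidates ⊆ {A,G,L,V,W}.
∅: P⊥B given ∅ in G with P→· removed — back-door holds.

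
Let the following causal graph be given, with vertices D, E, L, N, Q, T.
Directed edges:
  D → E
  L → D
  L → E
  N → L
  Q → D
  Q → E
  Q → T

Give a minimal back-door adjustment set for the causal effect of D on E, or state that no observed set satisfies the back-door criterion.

D→E: minimal back-door set {L, Q}.

desc(D)\{D}={E}; candidates ⊆ {L,N,Q,T}.
size 0: {}; under {} D still reaches {E,L,N,Q,T} ∋ E.
size 1: {L}, {N}, {Q} …(+1); under {L} D still reaches {E,Q,T} ∋ E.
{L,Q}: D⊥E given {L,Q} in G with D→· removed — back-door holds.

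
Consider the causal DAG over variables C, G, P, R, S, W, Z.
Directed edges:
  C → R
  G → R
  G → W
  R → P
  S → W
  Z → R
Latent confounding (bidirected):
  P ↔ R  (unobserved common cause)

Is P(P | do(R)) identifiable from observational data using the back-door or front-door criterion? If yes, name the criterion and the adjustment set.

P(P|do(R)): not identifiable (no BD/FD set).

desc(R)\{R}={P}; candidates ⊆ {C,G,S,W,Z}.
R↔P: latent back-door arc(s) into R.
size 0: {}; under {} R still reaches {C,G,P,W,Z} ∋ P.
size 1: {C}, {G}, {S} …(+2); under {C} R still reaches {G,P,W,Z} ∋ P.
size 2: {C,G}, {C,S}, {C,W} …(+7); under {C,G} R still reaches {P,Z} ∋ P.
R↔P cannot be blocked by any observed set — no back-door set.
No mediator lies on a directed R→…→P path.
Neither criterion identifies P(P|do(R)) in this graph.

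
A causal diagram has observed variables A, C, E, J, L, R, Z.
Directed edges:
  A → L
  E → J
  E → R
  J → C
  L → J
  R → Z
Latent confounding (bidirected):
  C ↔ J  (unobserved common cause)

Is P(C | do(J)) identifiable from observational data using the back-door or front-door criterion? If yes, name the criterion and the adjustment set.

P(C|do(J)): not identifiable (no BD/FD set).

desc(J)\{J}={C}; candidates ⊆ {A,E,L,R,Z}.
J↔C: latent back-door arc(s) into J.
size 0: {}; under {} J still reaches {A,C,E,L,R,Z} ∋ C.
size 1: {A}, {E}, {L} …(+2); under {A} J still reaches {C,E,L,R,Z} ∋ C.
size 2: {A,E}, {A,L}, {A,R} …(+7); under {A,E} J still reaches {C,L} ∋ C.
J↔C cannot be blocked by any observed set — no back-door set.
No mediator lies on a directed J→…→C path.
Neither criterion identifies P(C|do(J)) in this graph.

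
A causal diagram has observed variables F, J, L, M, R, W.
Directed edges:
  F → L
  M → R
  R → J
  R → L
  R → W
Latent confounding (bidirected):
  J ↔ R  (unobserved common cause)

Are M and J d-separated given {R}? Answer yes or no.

Bayes-Ball from M | {R} reaches {J}.
J ∈ reach(M|{R}) ⇒ M ⊥̸ J | {R}.

No — M and J are d-connected given {R}.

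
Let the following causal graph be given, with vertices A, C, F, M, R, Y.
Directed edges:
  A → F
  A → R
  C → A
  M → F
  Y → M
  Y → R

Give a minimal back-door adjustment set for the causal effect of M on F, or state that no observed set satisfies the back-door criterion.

desc(M)\{M}={F}; candidates ⊆ {A,C,R,Y}.
∅: M⊥F given ∅ in G with M→· removed — back-door holds.

M→F: minimal back-door set ∅.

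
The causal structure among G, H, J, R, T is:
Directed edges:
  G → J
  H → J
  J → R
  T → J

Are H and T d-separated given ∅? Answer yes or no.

Yes — H ⊥ T | ∅.

Bayes-Ball from H | ∅ reaches {J,R}.
T ∉ reach(H|∅) ⇒ H ⊥ T | ∅.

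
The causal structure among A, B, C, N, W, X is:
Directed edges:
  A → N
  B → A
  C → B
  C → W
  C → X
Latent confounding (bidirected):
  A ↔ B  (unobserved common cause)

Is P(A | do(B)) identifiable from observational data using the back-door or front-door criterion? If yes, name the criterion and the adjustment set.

P(A|do(B)): not identifiable (no BD/FD set).

desc(B)\{B}={A,N}; candidates ⊆ {C,W,X}.
B↔A: latent back-door arc(s) into B.
size 0: {}; under {} B still reaches {A,C,N,W,X} ∋ A.
size 1: {C}, {W}, {X}; under {C} B still reaches {A,N} ∋ A.
size 2: {C,W}, {C,X}, {W,X}; under {C,W} B still reaches {A,N} ∋ A.
B↔A cannot be blocked by any observed set — no back-door set.
No mediator lies on a directed B→…→A path.
Neither criterion identifies P(A|do(B)) in this graph.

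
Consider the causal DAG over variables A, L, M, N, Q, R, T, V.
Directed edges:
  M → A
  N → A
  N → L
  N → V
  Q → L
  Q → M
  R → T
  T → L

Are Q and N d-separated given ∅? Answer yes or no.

Yes — Q ⊥ N | ∅.

Bayes-Ball from Q | ∅ reaches {A,L,M}.
N ∉ reach(Q|∅) ⇒ Q ⊥ N | ∅.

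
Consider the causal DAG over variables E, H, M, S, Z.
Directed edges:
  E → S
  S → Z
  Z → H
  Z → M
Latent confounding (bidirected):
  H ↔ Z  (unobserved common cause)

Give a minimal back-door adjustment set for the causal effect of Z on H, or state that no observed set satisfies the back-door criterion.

desc(Z)\{Z}={H,M}; candidates ⊆ {E,S}.
Z↔H: latent back-door arc(s) into Z.
size 0: {}; under {} Z still reaches {E,H,S} ∋ H.
size 1: {E}, {S}; under {E} Z still reaches {H,S} ∋ H.
size 2: {E,S}; under {E,S} Z still reaches {H} ∋ H.
Z↔H cannot be blocked by any observed set — no back-door set.

Z→H: no observed back-door set.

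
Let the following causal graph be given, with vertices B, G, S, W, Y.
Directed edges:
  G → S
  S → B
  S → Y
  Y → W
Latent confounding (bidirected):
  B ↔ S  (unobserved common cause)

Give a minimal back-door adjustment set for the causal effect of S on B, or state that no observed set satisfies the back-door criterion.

desc(S)\{S}={B,W,Y}; candidates ⊆ {G}.
S↔B: latent back-door arc(s) into S.
size 0: {}; under {} S still reaches {B,G} ∋ B.
size 1: {G}; under {G} S still reaches {B} ∋ B.
S↔B cannot be blocked by any observed set — no back-door set.

S→B: no observed back-door set.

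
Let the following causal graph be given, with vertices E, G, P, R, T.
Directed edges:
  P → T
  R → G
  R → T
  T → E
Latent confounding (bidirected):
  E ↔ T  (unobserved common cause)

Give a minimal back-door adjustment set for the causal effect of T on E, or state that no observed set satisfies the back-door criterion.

T→E: no observed back-door set.

desc(T)\{T}={E}; candidates ⊆ {G,P,R}.
T↔E: latent back-door arc(s) into T.
size 0: {}; under {} T still reaches {E,G,P,R} ∋ E.
size 1: {G}, {P}, {R}; under {G} T still reaches {E,P,R} ∋ E.
size 2: {G,P}, {G,R}, {P,R}; under {G,P} T still reaches {E,R} ∋ E.
T↔E cannot be blocked by any observed set — no back-door set.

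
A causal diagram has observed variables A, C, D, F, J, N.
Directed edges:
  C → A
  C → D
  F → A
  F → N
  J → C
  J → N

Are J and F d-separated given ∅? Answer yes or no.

Yes — J ⊥ F | ∅.

Bayes-Ball from J | ∅ reaches {A,C,D,N}.
F ∉ reach(J|∅) ⇒ J ⊥ F | ∅.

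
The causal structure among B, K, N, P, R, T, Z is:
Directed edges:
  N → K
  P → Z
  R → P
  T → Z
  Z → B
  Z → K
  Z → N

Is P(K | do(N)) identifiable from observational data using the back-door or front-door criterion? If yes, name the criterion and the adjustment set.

desc(N)\{N}={K}; candidates ⊆ {B,P,R,T,Z}.
size 0: {}; under {} N still reaches {B,K,P,R,T,Z} ∋ K.
{Z}: N⊥K given {Z} in G with N→· removed — back-door holds.
P(K|do(N)) = Σ_{Z} P(K|N,Z)·P(Z).

P(K|do(N)): backdoor, adjust for {Z}.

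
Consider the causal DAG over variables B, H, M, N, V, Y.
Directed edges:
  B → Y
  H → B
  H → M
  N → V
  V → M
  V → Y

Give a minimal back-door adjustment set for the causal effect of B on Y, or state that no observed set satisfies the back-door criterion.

B→Y: minimal back-door set ∅.

desc(B)\{B}={Y}; candidates ⊆ {H,M,N,V}.
∅: B⊥Y given ∅ in G with B→· removed — back-door holds.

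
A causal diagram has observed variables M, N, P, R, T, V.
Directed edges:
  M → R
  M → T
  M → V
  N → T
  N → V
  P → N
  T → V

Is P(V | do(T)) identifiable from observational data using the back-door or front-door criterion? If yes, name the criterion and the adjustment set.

P(V|do(T)): backdoor, adjust for {M, N}.

desc(T)\{T}={V}; candidates ⊆ {M,N,P,R}.
size 0: {}; under {} T still reaches {M,N,P,R,V} ∋ V.
size 1: {M}, {N}, {P} …(+1); under {M} T still reaches {N,P,V} ∋ V.
{M,N}: T⊥V given {M,N} in G with T→· removed — back-door holds.
P(V|do(T)) = Σ_{M,N} P(V|T,M,N)·P(M,N).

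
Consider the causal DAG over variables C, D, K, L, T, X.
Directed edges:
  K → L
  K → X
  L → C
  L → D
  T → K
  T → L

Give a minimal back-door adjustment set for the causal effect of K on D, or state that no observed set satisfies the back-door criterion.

desc(K)\{K}={C,D,L,X}; candidates ⊆ {T}.
size 0: {}; under {} K still reaches {C,D,L,T} ∋ D.
{T}: K⊥D given {T} in G with K→· removed — back-door holds.

K→D: minimal back-door set {T}.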